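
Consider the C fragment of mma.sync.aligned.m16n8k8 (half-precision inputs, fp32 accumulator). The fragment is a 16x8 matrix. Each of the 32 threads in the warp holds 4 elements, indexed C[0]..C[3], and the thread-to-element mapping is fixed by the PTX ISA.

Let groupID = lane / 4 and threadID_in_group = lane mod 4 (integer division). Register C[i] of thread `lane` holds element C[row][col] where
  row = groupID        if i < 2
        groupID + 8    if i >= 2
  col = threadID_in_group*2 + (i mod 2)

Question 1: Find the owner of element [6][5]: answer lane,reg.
26,1

r: 6->gid=6,r8=0  c: 5->tid=2,i&1=1
L=6*4+2=26  i=0*2+1=1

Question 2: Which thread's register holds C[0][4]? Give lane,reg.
r=0⇒gr=0,Rb=0  c=4⇒th=2,odd=0
L=0*4+2=2  i=0*2+0=0

2,0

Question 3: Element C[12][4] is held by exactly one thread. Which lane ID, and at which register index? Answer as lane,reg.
r:12=>grp=4,rB=1  c:4=>tig=2,lo=0
L=4*4+2=18  i=1*2+0=2

18,2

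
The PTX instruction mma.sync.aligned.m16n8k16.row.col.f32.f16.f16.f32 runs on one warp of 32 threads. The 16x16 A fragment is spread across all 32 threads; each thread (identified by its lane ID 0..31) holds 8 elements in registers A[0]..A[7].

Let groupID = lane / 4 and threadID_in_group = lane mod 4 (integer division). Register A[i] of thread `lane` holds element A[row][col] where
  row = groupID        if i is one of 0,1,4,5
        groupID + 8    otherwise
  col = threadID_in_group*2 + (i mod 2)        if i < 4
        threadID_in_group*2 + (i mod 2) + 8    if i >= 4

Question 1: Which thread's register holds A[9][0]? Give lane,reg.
4,2

r:9=>grp=1,rB=1  c:0=>cB=0,tig=0,lo=0
L=1*4+0=4  i=0*4+1*2+0=2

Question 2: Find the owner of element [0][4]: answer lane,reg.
2,0

r=0->g=0,rb=0  c=4->cb=0,t=2,b0=0
L=0*4+2=2  i=0*4+0*2+0=0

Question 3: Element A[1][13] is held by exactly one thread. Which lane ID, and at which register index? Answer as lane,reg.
r=1->g=1,rb=0  c=13->cb=1,t=2,b0=1
L=1*4+2=6  i=1*4+0*2+1=5

6,5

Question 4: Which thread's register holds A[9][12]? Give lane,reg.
r=9->g=1,rb=1  c=12->cb=1,t=2,b0=0
L=1*4+2=6  i=1*4+1*2+0=6

6,6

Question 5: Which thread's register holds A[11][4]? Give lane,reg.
r: 11->gid=3,r8=1  c: 4->c8=0,tid=2,i&1=0
L=3*4+2=14  i=0*4+1*2+0=2

14,2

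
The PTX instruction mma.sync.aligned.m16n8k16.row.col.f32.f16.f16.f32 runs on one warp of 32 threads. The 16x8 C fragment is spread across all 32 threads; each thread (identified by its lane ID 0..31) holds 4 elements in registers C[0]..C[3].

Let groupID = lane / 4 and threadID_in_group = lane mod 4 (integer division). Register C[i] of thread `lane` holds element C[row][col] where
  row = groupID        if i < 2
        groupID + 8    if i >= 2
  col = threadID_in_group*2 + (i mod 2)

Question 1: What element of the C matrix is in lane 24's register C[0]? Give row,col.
6,0

24: g=6,t=0
[0] (6+0,0*2+0) = (6,0)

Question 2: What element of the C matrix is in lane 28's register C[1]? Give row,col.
lane 28: gid=7 (28/4), tid=0 (28%4)
i=1: r=7+0=7, c=0*2+1=1

7,1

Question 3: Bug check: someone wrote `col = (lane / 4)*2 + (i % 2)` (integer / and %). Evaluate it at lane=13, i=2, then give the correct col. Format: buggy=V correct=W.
buggy=6 correct=2

`(lane / 4)*2 + (i % 2)`[13,2]⇒6
13: gr=3,th=1
[2] (3+8,1*2+0) = (11,2)
col: 6 vs 2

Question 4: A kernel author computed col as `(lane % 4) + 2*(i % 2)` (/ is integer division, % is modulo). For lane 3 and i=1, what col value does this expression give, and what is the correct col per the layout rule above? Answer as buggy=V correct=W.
buggy=5 correct=7

`(lane % 4) + 2*(i % 2)`[3,1]⇒5
L=3⇒gr=3>>2=0, th=3&3=3
[1]⇒row 0+0=0  col 3·2+1=7
col: 5 vs 7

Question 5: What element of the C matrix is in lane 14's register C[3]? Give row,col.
11,5

L=14→G=14>>2=3, T=14&3=2
[3]→row 3+8=11  col 2·2+1=5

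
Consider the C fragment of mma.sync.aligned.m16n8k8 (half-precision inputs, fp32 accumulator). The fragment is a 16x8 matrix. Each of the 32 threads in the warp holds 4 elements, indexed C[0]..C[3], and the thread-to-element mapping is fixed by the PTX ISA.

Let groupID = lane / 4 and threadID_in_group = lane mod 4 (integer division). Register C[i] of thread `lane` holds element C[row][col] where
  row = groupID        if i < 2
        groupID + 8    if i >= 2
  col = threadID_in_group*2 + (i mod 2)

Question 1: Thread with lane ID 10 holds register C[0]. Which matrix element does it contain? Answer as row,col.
L=10->g=10>>2=2, t=10&3=2
[0]->row 2+0=2  col 2·2+0=4

2,4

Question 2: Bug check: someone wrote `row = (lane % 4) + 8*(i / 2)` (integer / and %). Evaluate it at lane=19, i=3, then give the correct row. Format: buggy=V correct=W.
buggy=11 correct=12

`(lane % 4) + 8*(i / 2)`[19,3]->11
lane 19->19/4=4, 19 mod 4=3
i=3  r:4+8->12  c:2·3+1->7
row: 11 vs 12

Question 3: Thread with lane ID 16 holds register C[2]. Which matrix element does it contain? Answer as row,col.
16: G=4,T=0
[2] (4+8,0*2+0) = (12,0)

12,0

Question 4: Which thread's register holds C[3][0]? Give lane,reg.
r:3=>grp=3,rB=0  c:0=>tig=0,lo=0
L=3*4+0=12  i=0*2+0=0

12,0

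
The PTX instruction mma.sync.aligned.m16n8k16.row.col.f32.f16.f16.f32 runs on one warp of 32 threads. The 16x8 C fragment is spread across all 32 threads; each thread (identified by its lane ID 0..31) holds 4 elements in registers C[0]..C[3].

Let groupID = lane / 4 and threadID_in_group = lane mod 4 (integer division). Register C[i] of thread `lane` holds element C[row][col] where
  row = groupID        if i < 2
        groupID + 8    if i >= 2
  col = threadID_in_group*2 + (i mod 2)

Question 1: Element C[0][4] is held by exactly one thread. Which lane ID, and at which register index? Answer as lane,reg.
r=0->g=0,rb=0  c=4->t=2,b0=0
L=0*4+2=2  i=0*2+0=0

2,0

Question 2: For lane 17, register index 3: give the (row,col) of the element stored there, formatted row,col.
17: G=4,T=1
[3] (4+8,1*2+1) = (12,3)

12,3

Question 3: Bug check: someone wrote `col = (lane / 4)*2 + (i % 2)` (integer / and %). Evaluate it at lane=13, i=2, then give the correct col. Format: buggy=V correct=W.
`(lane / 4)*2 + (i % 2)`[13,2]→6
lane 13→13/4=3, 13 mod 4=1
i=2  r:3+8→11  c:2·1+0→2
col: 6 vs 2

buggy=6 correct=2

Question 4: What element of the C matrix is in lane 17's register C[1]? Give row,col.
L=17=>grp=17>>2=4, tig=17&3=1
[1]=>row 4+0=4  col 1·2+1=3

4,3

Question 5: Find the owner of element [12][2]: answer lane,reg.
r=12⇒gr=4,Rb=1  c=2⇒th=1,odd=0
L=4*4+1=17  i=1*2+0=2

17,2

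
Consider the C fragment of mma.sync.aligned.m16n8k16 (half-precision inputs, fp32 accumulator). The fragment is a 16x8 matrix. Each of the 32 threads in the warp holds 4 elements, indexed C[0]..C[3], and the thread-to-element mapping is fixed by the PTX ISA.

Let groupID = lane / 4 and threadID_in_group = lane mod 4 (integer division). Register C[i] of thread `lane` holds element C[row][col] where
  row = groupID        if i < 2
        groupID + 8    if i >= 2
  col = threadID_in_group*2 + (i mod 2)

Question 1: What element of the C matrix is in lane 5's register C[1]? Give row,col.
L=5->g=5>>2=1, t=5&3=1
[1]->row 1+0=1  col 1·2+1=3

1,3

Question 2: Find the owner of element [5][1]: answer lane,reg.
r:5=>grp=5,rB=0  c:1=>tig=0,lo=1
L=5*4+0=20  i=0*2+1=1

20,1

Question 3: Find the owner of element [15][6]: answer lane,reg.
r:15=>grp=7,rB=1  c:6=>tig=3,lo=0
L=7*4+3=31  i=1*2+0=2

31,2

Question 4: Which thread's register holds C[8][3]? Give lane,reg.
r=8->g=0,rb=1  c=3->t=1,b0=1
L=0*4+1=1  i=1*2+1=3

1,3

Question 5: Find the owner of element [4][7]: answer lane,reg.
r=4->g=4,rb=0  c=7->t=3,b0=1
L=4*4+3=19  i=0*2+1=1

19,1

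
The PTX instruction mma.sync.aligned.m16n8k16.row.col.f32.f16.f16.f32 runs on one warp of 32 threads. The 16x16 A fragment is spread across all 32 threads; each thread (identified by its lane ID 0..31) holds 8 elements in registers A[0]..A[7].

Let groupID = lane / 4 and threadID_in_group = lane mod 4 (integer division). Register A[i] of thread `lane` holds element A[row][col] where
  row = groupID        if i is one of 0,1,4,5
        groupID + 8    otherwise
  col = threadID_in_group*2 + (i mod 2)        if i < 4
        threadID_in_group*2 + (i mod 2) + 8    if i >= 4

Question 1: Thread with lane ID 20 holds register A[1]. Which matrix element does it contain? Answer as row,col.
L=20→G=20>>2=5, T=20&3=0
[1]→row 5+0=5  col 0·2+1+0=1

5,1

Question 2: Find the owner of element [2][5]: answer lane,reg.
r=2→G=2,rhi=0  c=5→chi=0,T=2,p=1
L=2*4+2=10  i=0*4+0*2+1=1

10,1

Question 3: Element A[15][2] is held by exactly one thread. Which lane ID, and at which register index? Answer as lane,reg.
29,2

r=15->g=7,rb=1  c=2->cb=0,t=1,b0=0
L=7*4+1=29  i=0*4+1*2+0=2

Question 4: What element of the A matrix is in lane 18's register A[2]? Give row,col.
lane 18->18/4=4, 18 mod 4=2
i=2  r:4+8->12  c:2·2+0+0->4

12,4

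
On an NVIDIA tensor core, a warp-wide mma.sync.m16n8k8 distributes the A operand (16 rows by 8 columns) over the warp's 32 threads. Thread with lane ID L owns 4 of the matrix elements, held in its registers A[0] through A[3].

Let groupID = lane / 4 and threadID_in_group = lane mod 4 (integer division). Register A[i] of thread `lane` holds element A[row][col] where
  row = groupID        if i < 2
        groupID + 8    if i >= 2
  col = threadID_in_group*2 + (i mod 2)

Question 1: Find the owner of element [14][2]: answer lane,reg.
25,2

r=14⇒gr=6,Rb=1  c=2⇒th=1,odd=0
L=6*4+1=25  i=1*2+0=2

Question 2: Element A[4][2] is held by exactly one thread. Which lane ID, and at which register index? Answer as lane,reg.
r=4->g=4,rb=0  c=2->t=1,b0=0
L=4*4+1=17  i=0*2+0=0

17,0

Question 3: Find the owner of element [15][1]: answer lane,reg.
r: 15->gid=7,r8=1  c: 1->tid=0,i&1=1
L=7*4+0=28  i=1*2+1=3

28,3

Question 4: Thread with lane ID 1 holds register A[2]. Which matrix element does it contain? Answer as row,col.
lane 1->1/4=0, 1 mod 4=1
i=2  r:0+8->8  c:2·1+0->2

8,2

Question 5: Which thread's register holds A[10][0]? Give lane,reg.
r=10→G=2,rhi=1  c=0→T=0,p=0
L=2*4+0=8  i=1*2+0=2

8,2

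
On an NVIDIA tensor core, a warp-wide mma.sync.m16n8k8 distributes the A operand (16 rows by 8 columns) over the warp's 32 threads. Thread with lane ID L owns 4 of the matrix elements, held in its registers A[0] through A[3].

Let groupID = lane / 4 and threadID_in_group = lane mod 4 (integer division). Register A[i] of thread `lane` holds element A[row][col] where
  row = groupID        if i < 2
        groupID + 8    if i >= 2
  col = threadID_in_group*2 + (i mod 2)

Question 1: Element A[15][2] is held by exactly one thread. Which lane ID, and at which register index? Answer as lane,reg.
29,2

r=15⇒gr=7,Rb=1  c=2⇒th=1,odd=0
L=7*4+1=29  i=1*2+0=2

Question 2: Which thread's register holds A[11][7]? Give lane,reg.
r=11->g=3,rb=1  c=7->t=3,b0=1
L=3*4+3=15  i=1*2+1=3

15,3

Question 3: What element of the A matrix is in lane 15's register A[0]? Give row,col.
3,6

15: g=3,t=3
[0] (3+0,3*2+0) = (3,6)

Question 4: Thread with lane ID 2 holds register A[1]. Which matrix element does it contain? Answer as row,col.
0,5

lane 2->2/4=0, 2 mod 4=2
i=1  r:0+0->0  c:2·2+1->5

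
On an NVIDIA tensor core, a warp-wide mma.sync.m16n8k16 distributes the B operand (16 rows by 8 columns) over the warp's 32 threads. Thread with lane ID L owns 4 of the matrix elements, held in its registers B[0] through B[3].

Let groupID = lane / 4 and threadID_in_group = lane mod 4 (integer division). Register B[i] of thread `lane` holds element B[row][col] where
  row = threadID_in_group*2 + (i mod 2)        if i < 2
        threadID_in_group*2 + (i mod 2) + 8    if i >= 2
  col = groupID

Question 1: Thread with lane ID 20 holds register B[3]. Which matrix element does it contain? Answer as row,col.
lane 20: gr=5 (20/4), th=0 (20%4)
i=3: r=0*2+1+8=9, c=gr=5

9,5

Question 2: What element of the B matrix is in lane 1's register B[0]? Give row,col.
lane 1->1/4=0, 1 mod 4=1
i=0  r:2·1+0+0->2  c:0

2,0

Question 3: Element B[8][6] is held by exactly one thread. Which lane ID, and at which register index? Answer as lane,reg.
24,2

c:6=>grp=6  r:8=>rB=1,tig=0,lo=0
L=6*4+0=24  i=1*2+0=2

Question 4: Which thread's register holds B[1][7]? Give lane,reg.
28,1

c=7⇒gr=7  r=1⇒Rb=0,th=0,odd=1
L=7*4+0=28  i=0*2+1=1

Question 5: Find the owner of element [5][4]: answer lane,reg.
18,1

c: 4->gid=4  r: 5->r8=0,tid=2,i&1=1
L=4*4+2=18  i=0*2+1=1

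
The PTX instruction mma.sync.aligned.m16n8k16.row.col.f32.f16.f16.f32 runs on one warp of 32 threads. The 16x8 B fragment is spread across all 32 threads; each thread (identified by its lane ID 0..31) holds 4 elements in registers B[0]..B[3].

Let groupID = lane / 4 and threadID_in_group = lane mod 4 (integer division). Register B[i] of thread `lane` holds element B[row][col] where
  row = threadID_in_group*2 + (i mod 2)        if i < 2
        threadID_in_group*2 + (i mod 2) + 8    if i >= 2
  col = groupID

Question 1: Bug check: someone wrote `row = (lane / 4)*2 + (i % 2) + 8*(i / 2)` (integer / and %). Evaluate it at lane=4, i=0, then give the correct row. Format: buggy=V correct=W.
buggy=2 correct=0

`(lane / 4)*2 + (i % 2) + 8*(i / 2)`[4,0]⇒2
lane 4⇒4/4=1, 4 mod 4=0
i=0  r:2·0+0+0⇒0  c:1
row: 2 vs 0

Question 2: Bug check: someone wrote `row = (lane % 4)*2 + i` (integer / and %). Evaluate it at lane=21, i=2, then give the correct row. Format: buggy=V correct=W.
buggy=4 correct=10

`(lane % 4)*2 + i`[21,2]->4
lane 21->21/4=5, 21 mod 4=1
i=2  r:2·1+0+8->10  c:5
row: 4 vs 10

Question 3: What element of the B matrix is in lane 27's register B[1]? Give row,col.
7,6

27: G=6,T=3
[1] (3*2+1+0,6) = (7,6)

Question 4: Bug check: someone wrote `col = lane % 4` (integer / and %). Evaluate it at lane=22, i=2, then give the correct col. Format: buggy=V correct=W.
`lane % 4`[22,2]→2
L=22→G=22>>2=5, T=22&3=2
[2]→row 2·2+0+8=12  col G=5
col: 2 vs 5

buggy=2 correct=5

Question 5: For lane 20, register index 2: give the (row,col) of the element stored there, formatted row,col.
8,5

lane 20=>20/4=5, 20 mod 4=0
i=2  r:2·0+0+8=>8  c:5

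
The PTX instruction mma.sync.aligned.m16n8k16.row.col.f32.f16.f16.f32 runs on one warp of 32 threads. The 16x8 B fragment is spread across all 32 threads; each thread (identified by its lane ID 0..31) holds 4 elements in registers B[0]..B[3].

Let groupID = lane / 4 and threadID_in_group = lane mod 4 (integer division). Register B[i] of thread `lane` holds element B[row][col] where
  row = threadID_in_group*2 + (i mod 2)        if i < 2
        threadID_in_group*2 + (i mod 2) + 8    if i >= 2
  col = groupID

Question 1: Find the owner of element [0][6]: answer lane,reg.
c=6→G=6  r=0→rhi=0,T=0,p=0
L=6*4+0=24  i=0*2+0=0

24,0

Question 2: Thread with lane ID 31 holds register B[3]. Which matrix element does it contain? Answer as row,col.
L=31->gid=31>>2=7, tid=31&3=3
[3]->row 3·2+1+8=15  col gid=7

15,7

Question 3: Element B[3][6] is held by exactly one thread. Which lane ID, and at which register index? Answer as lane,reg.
25,1

c: 6->gid=6  r: 3->r8=0,tid=1,i&1=1
L=6*4+1=25  i=0*2+1=1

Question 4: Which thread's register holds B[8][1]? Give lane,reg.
c=1->g=1  r=8->rb=1,t=0,b0=0
L=1*4+0=4  i=1*2+0=2

4,2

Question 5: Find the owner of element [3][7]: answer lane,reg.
29,1

c=7→G=7  r=3→rhi=0,T=1,p=1
L=7*4+1=29  i=0*2+1=1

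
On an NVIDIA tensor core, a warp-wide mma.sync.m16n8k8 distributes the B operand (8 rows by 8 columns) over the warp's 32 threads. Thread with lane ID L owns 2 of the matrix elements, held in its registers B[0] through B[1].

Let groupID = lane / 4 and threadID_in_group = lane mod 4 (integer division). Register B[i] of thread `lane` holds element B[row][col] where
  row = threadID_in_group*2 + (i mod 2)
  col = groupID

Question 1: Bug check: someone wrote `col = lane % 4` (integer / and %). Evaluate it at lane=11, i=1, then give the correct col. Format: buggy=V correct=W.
`lane % 4`[11,1]->3
L=11->g=11>>2=2, t=11&3=3
[1]->row 3·2+1=7  col g=2
col: 3 vs 2

buggy=3 correct=2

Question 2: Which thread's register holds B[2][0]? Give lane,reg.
1,0

c=0->g=0  r=2->t=1,b0=0
L=0*4+1=1  i=0=0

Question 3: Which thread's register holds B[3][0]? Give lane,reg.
1,1

c=0->g=0  r=3->t=1,b0=1
L=0*4+1=1  i=1=1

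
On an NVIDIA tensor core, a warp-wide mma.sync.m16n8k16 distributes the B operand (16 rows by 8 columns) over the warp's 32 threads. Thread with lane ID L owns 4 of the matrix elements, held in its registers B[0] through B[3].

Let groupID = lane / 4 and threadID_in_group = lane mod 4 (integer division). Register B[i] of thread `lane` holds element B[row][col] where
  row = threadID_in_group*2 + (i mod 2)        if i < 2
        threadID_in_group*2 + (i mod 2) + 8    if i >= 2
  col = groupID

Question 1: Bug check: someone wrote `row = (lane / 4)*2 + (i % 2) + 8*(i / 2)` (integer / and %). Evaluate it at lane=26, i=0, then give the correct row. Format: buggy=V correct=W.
buggy=12 correct=4

`(lane / 4)*2 + (i % 2) + 8*(i / 2)`[26,0]->12
L=26->gid=26>>2=6, tid=26&3=2
[0]->row 2·2+0+0=4  col gid=6
row: 12 vs 4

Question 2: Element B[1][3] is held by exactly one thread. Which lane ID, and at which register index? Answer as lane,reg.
c:3=>grp=3  r:1=>rB=0,tig=0,lo=1
L=3*4+0=12  i=0*2+1=1

12,1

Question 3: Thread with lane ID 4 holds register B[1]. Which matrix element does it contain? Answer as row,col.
lane 4: gr=1 (4/4), th=0 (4%4)
i=1: r=0*2+1+0=1, c=gr=1

1,1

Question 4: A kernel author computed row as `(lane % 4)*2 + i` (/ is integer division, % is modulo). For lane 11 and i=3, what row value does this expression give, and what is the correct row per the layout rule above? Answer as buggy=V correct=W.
buggy=9 correct=15

`(lane % 4)*2 + i`[11,3]→9
lane 11→11/4=2, 11 mod 4=3
i=3  r:2·3+1+8→15  c:2
row: 9 vs 15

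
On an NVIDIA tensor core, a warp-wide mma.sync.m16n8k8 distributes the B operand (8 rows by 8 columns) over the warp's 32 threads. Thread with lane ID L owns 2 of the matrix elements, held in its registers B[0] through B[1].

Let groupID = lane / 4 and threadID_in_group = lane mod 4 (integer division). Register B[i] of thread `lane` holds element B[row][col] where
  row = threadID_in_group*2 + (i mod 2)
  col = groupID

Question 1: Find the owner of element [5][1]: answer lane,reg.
c:1=>grp=1  r:5=>tig=2,lo=1
L=1*4+2=6  i=1=1

6,1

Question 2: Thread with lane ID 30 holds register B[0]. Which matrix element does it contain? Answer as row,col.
4,7

lane 30: G=7 (30/4), T=2 (30%4)
i=0: r=2*2+0=4, c=G=7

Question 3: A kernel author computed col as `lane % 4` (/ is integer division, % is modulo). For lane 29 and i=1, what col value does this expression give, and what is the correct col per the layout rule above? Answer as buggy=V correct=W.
`lane % 4`[29,1]⇒1
29: gr=7,th=1
[1] (1*2+1,7) = (3,7)
col: 1 vs 7

buggy=1 correct=7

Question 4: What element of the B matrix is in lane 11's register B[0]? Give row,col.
6,2

L=11=>grp=11>>2=2, tig=11&3=3
[0]=>row 3·2+0=6  col grp=2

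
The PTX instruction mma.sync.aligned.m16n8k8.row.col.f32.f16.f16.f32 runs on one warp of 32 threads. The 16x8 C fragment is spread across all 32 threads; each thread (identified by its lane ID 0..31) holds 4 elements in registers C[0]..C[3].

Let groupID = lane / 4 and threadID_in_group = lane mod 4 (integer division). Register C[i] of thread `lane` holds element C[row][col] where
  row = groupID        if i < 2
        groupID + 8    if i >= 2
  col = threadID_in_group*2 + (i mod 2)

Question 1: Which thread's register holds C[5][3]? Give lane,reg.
r=5→G=5,rhi=0  c=3→T=1,p=1
L=5*4+1=21  i=0*2+1=1

21,1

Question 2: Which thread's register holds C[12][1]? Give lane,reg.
r: 12->gid=4,r8=1  c: 1->tid=0,i&1=1
L=4*4+0=16  i=1*2+1=3

16,3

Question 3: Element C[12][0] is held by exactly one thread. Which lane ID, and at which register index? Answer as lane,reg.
r=12→G=4,rhi=1  c=0→T=0,p=0
L=4*4+0=16  i=1*2+0=2

16,2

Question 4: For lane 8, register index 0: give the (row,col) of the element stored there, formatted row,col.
2,0

8: gr=2,th=0
[0] (2+0,0*2+0) = (2,0)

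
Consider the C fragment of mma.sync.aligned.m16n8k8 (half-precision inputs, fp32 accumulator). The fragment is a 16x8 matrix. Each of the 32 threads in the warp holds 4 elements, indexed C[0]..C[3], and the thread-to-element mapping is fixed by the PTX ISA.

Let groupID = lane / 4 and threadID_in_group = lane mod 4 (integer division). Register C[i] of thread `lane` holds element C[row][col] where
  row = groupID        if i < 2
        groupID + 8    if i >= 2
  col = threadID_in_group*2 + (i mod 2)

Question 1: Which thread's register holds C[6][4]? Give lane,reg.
r: 6->gid=6,r8=0  c: 4->tid=2,i&1=0
L=6*4+2=26  i=0*2+0=0

26,0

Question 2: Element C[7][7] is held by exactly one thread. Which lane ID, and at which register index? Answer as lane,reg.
31,1

r=7→G=7,rhi=0  c=7→T=3,p=1
L=7*4+3=31  i=0*2+1=1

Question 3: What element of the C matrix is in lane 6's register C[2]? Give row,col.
lane 6: grp=1 (6/4), tig=2 (6%4)
i=2: r=1+8=9, c=2*2+0=4

9,4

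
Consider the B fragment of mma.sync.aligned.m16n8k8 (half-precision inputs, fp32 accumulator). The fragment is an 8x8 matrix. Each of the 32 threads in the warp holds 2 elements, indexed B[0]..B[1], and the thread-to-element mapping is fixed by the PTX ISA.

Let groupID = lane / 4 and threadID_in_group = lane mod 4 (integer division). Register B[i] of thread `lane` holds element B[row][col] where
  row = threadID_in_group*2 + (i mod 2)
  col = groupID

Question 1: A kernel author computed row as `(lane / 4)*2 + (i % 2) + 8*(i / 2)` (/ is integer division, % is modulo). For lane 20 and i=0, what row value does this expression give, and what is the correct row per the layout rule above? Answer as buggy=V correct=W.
`(lane / 4)*2 + (i % 2) + 8*(i / 2)`[20,0]=>10
lane 20: grp=5 (20/4), tig=0 (20%4)
i=0: r=0*2+0=0, c=grp=5
row: 10 vs 0

buggy=10 correct=0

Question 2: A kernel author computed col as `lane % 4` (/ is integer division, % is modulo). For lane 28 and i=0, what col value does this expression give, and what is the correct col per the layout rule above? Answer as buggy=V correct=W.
buggy=0 correct=7

`lane % 4`[28,0]->0
lane 28->28/4=7, 28 mod 4=0
i=0  r:2·0+0->0  c:7
col: 0 vs 7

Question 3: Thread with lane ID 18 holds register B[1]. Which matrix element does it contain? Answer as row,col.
18: gid=4,tid=2
[1] (2*2+1,4) = (5,4)

5,4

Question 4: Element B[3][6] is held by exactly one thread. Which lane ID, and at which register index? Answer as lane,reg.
c=6→G=6  r=3→T=1,p=1
L=6*4+1=25  i=1=1

25,1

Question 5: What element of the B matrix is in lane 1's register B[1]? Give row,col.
3,0

1: g=0,t=1
[1] (1*2+1,0) = (3,0)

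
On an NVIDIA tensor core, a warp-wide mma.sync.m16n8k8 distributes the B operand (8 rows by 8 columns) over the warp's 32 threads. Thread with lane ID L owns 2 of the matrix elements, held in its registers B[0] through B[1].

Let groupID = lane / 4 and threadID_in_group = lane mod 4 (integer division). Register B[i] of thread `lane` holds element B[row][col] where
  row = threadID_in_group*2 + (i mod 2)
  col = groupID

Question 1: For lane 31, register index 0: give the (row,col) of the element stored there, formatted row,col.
6,7

L=31⇒gr=31>>2=7, th=31&3=3
[0]⇒row 3·2+0=6  col gr=7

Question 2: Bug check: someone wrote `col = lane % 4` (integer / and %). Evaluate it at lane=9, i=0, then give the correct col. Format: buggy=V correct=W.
`lane % 4`[9,0]→1
lane 9: G=2 (9/4), T=1 (9%4)
i=0: r=1*2+0=2, c=G=2
col: 1 vs 2

buggy=1 correct=2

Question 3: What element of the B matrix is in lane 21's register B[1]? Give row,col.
3,5

lane 21: gr=5 (21/4), th=1 (21%4)
i=1: r=1*2+1=3, c=gr=5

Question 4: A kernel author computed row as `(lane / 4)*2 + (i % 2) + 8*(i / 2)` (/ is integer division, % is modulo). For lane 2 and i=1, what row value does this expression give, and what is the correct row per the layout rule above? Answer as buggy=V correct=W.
`(lane / 4)*2 + (i % 2) + 8*(i / 2)`[2,1]->1
lane 2->2/4=0, 2 mod 4=2
i=1  r:2·2+1->5  c:0
row: 1 vs 5

buggy=1 correct=5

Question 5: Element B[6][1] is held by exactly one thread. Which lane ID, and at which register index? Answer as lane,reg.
c=1⇒gr=1  r=6⇒th=3,odd=0
L=1*4+3=7  i=0=0

7,0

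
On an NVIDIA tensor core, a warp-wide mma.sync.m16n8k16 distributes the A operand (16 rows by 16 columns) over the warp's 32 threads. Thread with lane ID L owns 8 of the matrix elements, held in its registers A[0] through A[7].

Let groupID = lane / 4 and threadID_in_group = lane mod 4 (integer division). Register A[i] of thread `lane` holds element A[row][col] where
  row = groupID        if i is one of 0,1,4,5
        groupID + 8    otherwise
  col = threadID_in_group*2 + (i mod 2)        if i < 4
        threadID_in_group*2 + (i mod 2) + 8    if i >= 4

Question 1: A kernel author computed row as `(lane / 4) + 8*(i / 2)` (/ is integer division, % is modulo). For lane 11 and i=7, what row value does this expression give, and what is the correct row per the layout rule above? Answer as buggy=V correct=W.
buggy=26 correct=10

`(lane / 4) + 8*(i / 2)`[11,7]->26
lane 11->11/4=2, 11 mod 4=3
i=7  r:2+8->10  c:2·3+1+8->15
row: 26 vs 10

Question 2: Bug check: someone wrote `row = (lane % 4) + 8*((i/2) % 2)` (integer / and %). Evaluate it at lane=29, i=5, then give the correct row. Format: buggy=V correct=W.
`(lane % 4) + 8*((i/2) % 2)`[29,5]->1
29: g=7,t=1
[5] (7+0,1*2+1+8) = (7,11)
row: 1 vs 7

buggy=1 correct=7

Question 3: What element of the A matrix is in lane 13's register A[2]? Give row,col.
lane 13: grp=3 (13/4), tig=1 (13%4)
i=2: r=3+8=11, c=1*2+0+0=2

11,2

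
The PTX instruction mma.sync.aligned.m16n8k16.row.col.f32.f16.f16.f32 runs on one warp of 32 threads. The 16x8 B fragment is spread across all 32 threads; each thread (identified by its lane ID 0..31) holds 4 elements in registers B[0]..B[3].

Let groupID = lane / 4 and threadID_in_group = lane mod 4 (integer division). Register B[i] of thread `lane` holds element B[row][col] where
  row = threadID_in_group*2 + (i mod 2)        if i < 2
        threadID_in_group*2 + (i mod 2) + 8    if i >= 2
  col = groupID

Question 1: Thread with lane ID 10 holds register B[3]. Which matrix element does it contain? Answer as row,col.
lane 10⇒10/4=2, 10 mod 4=2
i=3  r:2·2+1+8⇒13  c:2

13,2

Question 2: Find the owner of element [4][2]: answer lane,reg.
10,0

c=2->g=2  r=4->rb=0,t=2,b0=0
L=2*4+2=10  i=0*2+0=0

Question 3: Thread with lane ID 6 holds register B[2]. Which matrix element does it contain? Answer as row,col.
6: gid=1,tid=2
[2] (2*2+0+8,1) = (12,1)

12,1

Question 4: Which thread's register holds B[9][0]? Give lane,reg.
c:0=>grp=0  r:9=>rB=1,tig=0,lo=1
L=0*4+0=0  i=1*2+1=3

0,3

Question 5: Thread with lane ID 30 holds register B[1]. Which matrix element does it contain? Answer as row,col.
L=30⇒gr=30>>2=7, th=30&3=2
[1]⇒row 2·2+1+0=5  col gr=7

5,7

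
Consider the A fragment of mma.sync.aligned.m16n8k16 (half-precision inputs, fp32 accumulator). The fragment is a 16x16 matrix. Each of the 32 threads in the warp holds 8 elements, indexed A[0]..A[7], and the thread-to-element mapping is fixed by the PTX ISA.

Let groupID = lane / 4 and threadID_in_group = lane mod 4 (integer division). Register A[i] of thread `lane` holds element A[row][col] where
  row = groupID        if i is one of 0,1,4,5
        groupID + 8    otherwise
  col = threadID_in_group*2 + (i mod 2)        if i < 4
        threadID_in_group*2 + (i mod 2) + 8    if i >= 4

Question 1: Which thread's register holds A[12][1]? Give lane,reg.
16,3

r=12->g=4,rb=1  c=1->cb=0,t=0,b0=1
L=4*4+0=16  i=0*4+1*2+1=3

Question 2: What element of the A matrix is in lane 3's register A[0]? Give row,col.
L=3→G=3>>2=0, T=3&3=3
[0]→row 0+0=0  col 3·2+0+0=6

0,6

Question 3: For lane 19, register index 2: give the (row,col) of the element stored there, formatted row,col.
12,6

lane 19=>19/4=4, 19 mod 4=3
i=2  r:4+8=>12  c:2·3+0+0=>6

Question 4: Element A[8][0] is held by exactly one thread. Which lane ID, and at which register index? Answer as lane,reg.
r=8->g=0,rb=1  c=0->cb=0,t=0,b0=0
L=0*4+0=0  i=0*4+1*2+0=2

0,2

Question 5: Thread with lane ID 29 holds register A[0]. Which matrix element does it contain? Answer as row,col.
7,2

lane 29: gid=7 (29/4), tid=1 (29%4)
i=0: r=7+0=7, c=1*2+0+0=2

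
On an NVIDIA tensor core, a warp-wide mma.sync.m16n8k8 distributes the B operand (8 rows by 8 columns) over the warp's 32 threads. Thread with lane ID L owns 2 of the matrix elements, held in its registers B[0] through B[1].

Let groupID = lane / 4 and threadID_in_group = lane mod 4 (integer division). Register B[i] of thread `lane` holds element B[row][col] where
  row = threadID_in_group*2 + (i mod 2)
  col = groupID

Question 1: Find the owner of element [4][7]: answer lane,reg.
30,0

c: 7->gid=7  r: 4->tid=2,i&1=0
L=7*4+2=30  i=0=0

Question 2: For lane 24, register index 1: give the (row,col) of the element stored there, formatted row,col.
lane 24: grp=6 (24/4), tig=0 (24%4)
i=1: r=0*2+1=1, c=grp=6

1,6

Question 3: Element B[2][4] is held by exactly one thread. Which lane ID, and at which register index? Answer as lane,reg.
c: 4->gid=4  r: 2->tid=1,i&1=0
L=4*4+1=17  i=0=0

17,0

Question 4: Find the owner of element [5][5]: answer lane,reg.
c=5⇒gr=5  r=5⇒th=2,odd=1
L=5*4+2=22  i=1=1

22,1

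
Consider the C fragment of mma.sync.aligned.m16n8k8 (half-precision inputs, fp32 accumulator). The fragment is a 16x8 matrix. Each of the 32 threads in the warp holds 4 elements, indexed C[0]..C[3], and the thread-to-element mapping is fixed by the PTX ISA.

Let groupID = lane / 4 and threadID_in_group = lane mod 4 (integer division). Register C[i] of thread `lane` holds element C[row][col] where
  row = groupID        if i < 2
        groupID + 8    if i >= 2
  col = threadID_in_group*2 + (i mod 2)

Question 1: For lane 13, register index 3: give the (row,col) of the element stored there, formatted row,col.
11,3

lane 13: grp=3 (13/4), tig=1 (13%4)
i=3: r=3+8=11, c=1*2+1=3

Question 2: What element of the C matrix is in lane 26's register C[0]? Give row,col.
26: gid=6,tid=2
[0] (6+0,2*2+0) = (6,4)

6,4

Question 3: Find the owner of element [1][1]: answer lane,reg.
4,1

r=1⇒gr=1,Rb=0  c=1⇒th=0,odd=1
L=1*4+0=4  i=0*2+1=1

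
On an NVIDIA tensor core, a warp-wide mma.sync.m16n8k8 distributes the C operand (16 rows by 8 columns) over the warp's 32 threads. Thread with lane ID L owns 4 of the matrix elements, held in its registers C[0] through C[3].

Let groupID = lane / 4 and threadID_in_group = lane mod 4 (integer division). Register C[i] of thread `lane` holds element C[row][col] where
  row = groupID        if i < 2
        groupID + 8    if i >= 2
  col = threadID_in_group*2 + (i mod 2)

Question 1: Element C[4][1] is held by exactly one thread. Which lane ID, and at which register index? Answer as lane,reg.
16,1

r: 4->gid=4,r8=0  c: 1->tid=0,i&1=1
L=4*4+0=16  i=0*2+1=1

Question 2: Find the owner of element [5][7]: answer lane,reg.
r=5->g=5,rb=0  c=7->t=3,b0=1
L=5*4+3=23  i=0*2+1=1

23,1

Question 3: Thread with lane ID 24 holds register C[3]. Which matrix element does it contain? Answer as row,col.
L=24→G=24>>2=6, T=24&3=0
[3]→row 6+8=14  col 0·2+1=1

14,1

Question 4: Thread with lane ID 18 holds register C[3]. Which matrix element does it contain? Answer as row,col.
L=18->gid=18>>2=4, tid=18&3=2
[3]->row 4+8=12  col 2·2+1=5

12,5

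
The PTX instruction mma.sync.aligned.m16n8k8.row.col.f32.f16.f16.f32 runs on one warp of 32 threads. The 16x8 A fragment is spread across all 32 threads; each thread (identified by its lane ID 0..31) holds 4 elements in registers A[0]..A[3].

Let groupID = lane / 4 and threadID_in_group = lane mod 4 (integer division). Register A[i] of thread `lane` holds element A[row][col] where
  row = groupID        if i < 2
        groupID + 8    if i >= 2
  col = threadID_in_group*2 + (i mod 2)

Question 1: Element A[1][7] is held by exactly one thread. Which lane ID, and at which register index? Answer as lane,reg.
7,1

r=1⇒gr=1,Rb=0  c=7⇒th=3,odd=1
L=1*4+3=7  i=0*2+1=1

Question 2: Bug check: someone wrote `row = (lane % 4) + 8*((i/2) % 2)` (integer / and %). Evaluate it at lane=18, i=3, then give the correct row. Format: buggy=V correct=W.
buggy=10 correct=12

`(lane % 4) + 8*((i/2) % 2)`[18,3]->10
lane 18->18/4=4, 18 mod 4=2
i=3  r:4+8->12  c:2·2+1->5
row: 10 vs 12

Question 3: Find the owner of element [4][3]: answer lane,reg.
r=4→G=4,rhi=0  c=3→T=1,p=1
L=4*4+1=17  i=0*2+1=1

17,1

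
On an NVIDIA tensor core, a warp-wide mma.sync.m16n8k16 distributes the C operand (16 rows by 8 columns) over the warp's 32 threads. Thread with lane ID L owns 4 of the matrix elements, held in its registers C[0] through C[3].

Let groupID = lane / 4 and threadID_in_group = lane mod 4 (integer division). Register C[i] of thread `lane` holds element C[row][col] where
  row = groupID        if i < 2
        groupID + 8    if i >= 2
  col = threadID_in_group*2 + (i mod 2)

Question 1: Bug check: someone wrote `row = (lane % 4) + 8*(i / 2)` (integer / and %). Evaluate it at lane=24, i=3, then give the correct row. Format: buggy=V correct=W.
`(lane % 4) + 8*(i / 2)`[24,3]->8
24: gid=6,tid=0
[3] (6+8,0*2+1) = (14,1)
row: 8 vs 14

buggy=8 correct=14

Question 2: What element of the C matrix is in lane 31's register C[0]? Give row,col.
lane 31: gr=7 (31/4), th=3 (31%4)
i=0: r=7+0=7, c=3*2+0=6

7,6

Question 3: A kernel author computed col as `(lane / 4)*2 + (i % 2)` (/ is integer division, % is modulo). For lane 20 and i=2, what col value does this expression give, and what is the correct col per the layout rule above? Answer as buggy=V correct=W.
buggy=10 correct=0

`(lane / 4)*2 + (i % 2)`[20,2]⇒10
20: gr=5,th=0
[2] (5+8,0*2+0) = (13,0)
col: 10 vs 0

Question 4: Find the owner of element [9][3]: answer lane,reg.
5,3

r: 9->gid=1,r8=1  c: 3->tid=1,i&1=1
L=1*4+1=5  i=1*2+1=3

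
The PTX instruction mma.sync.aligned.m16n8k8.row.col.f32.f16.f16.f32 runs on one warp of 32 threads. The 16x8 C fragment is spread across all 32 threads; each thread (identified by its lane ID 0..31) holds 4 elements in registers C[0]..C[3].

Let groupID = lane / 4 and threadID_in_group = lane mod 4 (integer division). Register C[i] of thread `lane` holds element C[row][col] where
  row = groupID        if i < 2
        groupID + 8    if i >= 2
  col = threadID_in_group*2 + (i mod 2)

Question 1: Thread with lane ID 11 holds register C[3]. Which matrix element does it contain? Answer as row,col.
lane 11⇒11/4=2, 11 mod 4=3
i=3  r:2+8⇒10  c:2·3+1⇒7

10,7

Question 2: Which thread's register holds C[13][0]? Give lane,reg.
20,2

r=13⇒gr=5,Rb=1  c=0⇒th=0,odd=0
L=5*4+0=20  i=1*2+0=2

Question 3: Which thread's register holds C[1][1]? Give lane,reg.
4,1

r: 1->gid=1,r8=0  c: 1->tid=0,i&1=1
L=1*4+0=4  i=0*2+1=1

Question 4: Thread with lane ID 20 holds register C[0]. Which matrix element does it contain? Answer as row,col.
lane 20->20/4=5, 20 mod 4=0
i=0  r:5+0->5  c:2·0+0->0

5,0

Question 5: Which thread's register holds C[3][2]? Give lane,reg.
13,0

r:3=>grp=3,rB=0  c:2=>tig=1,lo=0
L=3*4+1=13  i=0*2+0=0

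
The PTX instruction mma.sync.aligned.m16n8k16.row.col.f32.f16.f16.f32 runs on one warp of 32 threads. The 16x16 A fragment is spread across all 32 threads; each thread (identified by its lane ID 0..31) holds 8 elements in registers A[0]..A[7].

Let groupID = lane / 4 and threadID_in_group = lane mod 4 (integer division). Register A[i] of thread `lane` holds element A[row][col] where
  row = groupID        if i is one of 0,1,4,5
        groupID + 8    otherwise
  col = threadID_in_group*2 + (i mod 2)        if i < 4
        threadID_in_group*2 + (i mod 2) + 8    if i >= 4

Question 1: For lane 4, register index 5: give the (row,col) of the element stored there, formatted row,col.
lane 4: g=1 (4/4), t=0 (4%4)
i=5: r=1+0=1, c=0*2+1+8=9

1,9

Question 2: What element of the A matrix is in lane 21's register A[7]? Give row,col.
13,11

lane 21: g=5 (21/4), t=1 (21%4)
i=7: r=5+8=13, c=1*2+1+8=11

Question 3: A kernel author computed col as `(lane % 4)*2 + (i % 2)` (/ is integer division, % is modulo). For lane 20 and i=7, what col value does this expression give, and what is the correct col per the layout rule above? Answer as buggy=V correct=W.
buggy=1 correct=9

`(lane % 4)*2 + (i % 2)`[20,7]->1
lane 20: g=5 (20/4), t=0 (20%4)
i=7: r=5+8=13, c=0*2+1+8=9
col: 1 vs 9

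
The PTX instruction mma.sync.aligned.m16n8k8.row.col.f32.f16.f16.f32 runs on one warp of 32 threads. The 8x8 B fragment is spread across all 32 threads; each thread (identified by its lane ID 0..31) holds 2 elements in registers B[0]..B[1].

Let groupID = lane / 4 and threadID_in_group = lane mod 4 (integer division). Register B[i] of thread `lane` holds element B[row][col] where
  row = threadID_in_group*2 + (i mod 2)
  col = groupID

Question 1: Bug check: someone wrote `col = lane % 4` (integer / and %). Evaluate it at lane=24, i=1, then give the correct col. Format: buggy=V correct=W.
`lane % 4`[24,1]=>0
lane 24=>24/4=6, 24 mod 4=0
i=1  r:2·0+1=>1  c:6
col: 0 vs 6

buggy=0 correct=6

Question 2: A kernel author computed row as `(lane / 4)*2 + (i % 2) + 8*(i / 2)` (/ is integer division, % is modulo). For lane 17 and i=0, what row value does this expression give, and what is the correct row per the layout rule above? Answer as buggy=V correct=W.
buggy=8 correct=2

`(lane / 4)*2 + (i % 2) + 8*(i / 2)`[17,0]->8
lane 17: gid=4 (17/4), tid=1 (17%4)
i=0: r=1*2+0=2, c=gid=4
row: 8 vs 2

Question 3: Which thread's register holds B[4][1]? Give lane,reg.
c:1=>grp=1  r:4=>tig=2,lo=0
L=1*4+2=6  i=0=0

6,0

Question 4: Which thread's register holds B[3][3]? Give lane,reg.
13,1

c=3→G=3  r=3→T=1,p=1
L=3*4+1=13  i=1=1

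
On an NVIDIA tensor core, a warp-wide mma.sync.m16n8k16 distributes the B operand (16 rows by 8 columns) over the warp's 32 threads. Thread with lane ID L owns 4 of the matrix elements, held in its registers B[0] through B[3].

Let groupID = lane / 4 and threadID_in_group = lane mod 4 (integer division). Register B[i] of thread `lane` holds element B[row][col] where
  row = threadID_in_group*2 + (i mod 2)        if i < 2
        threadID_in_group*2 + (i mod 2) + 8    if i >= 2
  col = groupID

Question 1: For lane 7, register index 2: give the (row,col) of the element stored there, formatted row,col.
14,1

7: G=1,T=3
[2] (3*2+0+8,1) = (14,1)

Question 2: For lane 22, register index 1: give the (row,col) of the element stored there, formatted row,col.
5,5

lane 22: grp=5 (22/4), tig=2 (22%4)
i=1: r=2*2+1+0=5, c=grp=5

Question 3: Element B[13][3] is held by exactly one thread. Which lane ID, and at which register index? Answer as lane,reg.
14,3

c: 3->gid=3  r: 13->r8=1,tid=2,i&1=1
L=3*4+2=14  i=1*2+1=3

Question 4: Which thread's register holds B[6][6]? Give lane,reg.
c=6->g=6  r=6->rb=0,t=3,b0=0
L=6*4+3=27  i=0*2+0=0

27,0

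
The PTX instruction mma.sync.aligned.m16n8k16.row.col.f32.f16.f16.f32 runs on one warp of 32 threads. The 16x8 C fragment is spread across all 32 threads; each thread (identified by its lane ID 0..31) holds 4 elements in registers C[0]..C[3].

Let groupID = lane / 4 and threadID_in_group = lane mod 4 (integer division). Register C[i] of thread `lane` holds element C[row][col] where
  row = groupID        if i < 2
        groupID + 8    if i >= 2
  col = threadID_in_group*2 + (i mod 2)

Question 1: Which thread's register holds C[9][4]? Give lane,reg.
r:9=>grp=1,rB=1  c:4=>tig=2,lo=0
L=1*4+2=6  i=1*2+0=2

6,2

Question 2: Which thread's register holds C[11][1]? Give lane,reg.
r=11->g=3,rb=1  c=1->t=0,b0=1
L=3*4+0=12  i=1*2+1=3

12,3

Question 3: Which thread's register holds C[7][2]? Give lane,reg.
r:7=>grp=7,rB=0  c:2=>tig=1,lo=0
L=7*4+1=29  i=0*2+0=0

29,0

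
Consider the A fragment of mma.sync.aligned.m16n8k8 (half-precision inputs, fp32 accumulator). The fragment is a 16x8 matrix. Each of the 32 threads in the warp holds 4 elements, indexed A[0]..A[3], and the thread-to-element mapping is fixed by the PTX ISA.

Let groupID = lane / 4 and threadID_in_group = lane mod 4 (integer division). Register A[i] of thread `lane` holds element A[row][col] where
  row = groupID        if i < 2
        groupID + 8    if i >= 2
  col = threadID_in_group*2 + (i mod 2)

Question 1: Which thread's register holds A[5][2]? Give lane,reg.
r: 5->gid=5,r8=0  c: 2->tid=1,i&1=0
L=5*4+1=21  i=0*2+0=0

21,0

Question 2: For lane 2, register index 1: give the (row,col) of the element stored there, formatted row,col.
2: gr=0,th=2
[1] (0+0,2*2+1) = (0,5)

0,5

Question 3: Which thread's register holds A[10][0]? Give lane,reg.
8,2

r: 10->gid=2,r8=1  c: 0->tid=0,i&1=0
L=2*4+0=8  i=1*2+0=2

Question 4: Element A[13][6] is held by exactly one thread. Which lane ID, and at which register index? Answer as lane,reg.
23,2

r: 13->gid=5,r8=1  c: 6->tid=3,i&1=0
L=5*4+3=23  i=1*2+0=2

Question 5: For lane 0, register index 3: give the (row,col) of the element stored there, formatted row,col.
8,1

0: gid=0,tid=0
[3] (0+8,0*2+1) = (8,1)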